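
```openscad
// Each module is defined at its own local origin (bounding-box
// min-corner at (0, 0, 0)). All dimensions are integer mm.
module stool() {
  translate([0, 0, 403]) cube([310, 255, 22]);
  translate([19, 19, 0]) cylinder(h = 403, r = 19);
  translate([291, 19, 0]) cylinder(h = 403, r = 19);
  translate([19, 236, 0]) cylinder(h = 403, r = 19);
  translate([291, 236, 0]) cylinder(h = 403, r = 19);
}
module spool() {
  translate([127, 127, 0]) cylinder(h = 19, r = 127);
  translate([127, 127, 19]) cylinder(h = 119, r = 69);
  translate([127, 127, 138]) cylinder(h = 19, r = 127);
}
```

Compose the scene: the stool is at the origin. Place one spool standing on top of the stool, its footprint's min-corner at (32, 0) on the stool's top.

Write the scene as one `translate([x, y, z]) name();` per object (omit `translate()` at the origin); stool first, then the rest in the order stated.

stool();
translate([32, 0, 425]) spool();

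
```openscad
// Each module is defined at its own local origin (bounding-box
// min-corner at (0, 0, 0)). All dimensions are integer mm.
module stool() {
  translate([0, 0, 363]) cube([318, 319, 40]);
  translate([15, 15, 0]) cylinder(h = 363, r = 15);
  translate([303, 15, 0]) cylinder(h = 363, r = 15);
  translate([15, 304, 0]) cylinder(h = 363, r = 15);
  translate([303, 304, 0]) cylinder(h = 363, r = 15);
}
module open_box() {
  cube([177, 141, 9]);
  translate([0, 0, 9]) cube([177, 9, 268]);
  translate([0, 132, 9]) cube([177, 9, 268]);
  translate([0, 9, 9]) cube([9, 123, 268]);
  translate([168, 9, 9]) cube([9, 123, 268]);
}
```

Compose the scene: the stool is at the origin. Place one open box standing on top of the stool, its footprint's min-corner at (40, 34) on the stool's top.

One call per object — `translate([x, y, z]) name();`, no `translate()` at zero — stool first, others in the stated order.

stool();
translate([40, 34, 403]) open_box();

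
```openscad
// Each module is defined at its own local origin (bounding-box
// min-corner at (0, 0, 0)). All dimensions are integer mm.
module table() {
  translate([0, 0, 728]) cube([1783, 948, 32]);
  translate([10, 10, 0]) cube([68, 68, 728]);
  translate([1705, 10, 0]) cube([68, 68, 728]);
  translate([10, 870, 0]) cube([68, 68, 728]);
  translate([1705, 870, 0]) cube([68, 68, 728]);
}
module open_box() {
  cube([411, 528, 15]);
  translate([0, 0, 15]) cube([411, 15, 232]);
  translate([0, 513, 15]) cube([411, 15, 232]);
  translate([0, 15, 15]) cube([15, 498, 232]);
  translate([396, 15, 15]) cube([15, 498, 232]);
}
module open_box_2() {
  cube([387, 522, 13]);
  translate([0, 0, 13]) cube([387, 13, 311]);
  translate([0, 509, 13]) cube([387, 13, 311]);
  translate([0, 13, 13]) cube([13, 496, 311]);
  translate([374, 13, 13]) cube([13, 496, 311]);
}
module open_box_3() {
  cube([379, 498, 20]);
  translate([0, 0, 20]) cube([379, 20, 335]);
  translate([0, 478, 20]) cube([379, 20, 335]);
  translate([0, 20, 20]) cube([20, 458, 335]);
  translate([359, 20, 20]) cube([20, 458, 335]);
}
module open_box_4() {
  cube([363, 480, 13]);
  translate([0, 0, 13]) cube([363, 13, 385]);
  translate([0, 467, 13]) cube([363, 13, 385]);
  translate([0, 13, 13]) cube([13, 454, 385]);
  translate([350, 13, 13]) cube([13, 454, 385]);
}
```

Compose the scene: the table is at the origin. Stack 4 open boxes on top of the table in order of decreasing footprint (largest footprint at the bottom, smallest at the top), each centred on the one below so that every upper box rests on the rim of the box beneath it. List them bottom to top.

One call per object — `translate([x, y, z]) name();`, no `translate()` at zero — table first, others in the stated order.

table();
translate([686, 210, 760]) open_box();
translate([698, 213, 1007]) open_box_2();
translate([702, 225, 1331]) open_box_3();
translate([710, 234, 1686]) open_box_4();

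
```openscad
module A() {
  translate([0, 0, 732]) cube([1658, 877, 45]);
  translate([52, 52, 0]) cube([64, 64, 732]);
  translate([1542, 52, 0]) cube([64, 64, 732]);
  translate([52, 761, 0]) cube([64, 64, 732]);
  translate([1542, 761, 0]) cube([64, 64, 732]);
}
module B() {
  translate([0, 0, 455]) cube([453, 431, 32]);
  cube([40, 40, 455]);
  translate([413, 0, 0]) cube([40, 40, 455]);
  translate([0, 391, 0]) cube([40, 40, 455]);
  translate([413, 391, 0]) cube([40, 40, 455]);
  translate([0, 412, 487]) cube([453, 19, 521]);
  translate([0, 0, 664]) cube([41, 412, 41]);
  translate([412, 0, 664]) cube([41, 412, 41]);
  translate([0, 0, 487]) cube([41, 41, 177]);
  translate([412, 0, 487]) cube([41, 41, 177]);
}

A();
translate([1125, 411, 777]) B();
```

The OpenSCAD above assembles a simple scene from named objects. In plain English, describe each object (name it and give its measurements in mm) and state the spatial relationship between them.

A is a table with a 1658×877 mm rectangular top, 45 mm thick, top surface at z = 777 mm, supported by four 64×64 mm square legs, each inset 52 mm from the nearest pair of top edges, running from the floor.

B is a chair: 453×431 mm seat, 32 mm thick, top at z = 487 mm, on four 40 mm square corner legs flush with the seat edges. A 19 mm thick backrest slab spans the full seat width, extending 521 mm above the seat top, its back face flush with the seat's +y edge. Two armrests of 41×41 mm section run along each side from the seat's front edge to the front of the backrest, top faces 218 mm above the seat top and outer faces flush with the seat's x-edges; a 41×41 mm post under the front of each armrest stands on the seat at the front corner.

The chair is on top of the table.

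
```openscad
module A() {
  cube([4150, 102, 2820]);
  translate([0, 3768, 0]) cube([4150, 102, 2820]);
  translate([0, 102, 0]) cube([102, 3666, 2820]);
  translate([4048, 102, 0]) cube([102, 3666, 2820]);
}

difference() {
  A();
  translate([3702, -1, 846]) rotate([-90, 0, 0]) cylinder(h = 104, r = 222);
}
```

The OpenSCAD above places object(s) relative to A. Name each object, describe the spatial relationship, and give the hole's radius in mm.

A is a house frame. The house frame has a circular hole through its front wall. The hole's radius is 222 mm.

The subtracted cylinder has r = 222 mm.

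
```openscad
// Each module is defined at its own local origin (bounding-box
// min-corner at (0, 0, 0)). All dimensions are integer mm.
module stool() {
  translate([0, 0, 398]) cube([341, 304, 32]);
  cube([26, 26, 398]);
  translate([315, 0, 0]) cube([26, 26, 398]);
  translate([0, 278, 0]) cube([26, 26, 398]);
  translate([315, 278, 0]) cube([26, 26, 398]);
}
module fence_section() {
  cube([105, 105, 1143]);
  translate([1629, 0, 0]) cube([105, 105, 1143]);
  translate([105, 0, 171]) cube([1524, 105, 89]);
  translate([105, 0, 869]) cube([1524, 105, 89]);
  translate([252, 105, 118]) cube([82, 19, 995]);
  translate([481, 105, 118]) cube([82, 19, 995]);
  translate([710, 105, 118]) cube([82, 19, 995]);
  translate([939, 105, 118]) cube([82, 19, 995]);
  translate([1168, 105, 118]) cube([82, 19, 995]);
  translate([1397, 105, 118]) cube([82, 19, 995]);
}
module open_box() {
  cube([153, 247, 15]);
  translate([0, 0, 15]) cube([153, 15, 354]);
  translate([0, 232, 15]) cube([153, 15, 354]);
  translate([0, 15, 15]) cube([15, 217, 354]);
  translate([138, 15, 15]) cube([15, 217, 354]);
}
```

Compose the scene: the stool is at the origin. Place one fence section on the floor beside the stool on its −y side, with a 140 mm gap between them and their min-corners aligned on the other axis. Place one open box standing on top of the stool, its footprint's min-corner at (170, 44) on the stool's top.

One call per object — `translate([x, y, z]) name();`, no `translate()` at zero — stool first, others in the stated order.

stool();
translate([0, -264, 0]) fence_section();
translate([170, 44, 430]) open_box();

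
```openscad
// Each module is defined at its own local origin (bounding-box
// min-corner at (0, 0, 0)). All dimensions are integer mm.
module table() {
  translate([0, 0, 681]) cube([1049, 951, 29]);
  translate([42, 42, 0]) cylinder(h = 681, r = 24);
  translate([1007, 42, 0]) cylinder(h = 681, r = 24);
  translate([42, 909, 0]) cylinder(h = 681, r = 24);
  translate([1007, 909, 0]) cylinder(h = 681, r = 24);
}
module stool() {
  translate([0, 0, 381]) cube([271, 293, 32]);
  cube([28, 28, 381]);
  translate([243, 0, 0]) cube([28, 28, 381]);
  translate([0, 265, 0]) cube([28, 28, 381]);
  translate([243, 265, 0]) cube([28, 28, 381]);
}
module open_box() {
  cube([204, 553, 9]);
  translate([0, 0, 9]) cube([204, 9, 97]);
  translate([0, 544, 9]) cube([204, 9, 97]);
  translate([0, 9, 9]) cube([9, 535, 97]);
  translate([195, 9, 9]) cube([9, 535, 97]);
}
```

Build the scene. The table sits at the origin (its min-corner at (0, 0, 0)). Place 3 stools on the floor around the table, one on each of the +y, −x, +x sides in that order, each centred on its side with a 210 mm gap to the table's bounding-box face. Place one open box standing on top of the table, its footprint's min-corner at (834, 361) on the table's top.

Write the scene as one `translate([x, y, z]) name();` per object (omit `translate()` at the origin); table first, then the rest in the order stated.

table();
translate([389, 1161, 0]) stool();
translate([-481, 329, 0]) stool();
translate([1259, 329, 0]) stool();
translate([834, 361, 710]) open_box();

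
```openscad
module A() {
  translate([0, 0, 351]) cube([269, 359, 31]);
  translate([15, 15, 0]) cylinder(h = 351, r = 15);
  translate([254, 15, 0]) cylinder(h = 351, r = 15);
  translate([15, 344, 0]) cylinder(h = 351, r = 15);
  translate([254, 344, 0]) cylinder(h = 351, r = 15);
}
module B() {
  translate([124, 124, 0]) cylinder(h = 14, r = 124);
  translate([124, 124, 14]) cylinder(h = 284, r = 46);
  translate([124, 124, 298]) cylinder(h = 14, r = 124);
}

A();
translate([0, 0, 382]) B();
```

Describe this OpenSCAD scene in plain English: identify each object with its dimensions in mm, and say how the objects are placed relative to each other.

A is a simple wooden stool: a rectangular seat 269 mm (x) by 359 mm (y), 31 mm thick, top face at z = 382 mm, on four round legs, each 30 mm in diameter. The legs rest on z = 0, each leg's axis is inset half a diameter from the nearest pair of seat edges (so the leg's bounding box is flush with the corner).

B is a spool: two coaxial disc flanges of radius 124 mm and thickness 14 mm, joined by a core cylinder of radius 46 mm and height 284 mm. The lower flange rests on z = 0 and the three cylinders share a vertical axis.

The spool is on top of the stool.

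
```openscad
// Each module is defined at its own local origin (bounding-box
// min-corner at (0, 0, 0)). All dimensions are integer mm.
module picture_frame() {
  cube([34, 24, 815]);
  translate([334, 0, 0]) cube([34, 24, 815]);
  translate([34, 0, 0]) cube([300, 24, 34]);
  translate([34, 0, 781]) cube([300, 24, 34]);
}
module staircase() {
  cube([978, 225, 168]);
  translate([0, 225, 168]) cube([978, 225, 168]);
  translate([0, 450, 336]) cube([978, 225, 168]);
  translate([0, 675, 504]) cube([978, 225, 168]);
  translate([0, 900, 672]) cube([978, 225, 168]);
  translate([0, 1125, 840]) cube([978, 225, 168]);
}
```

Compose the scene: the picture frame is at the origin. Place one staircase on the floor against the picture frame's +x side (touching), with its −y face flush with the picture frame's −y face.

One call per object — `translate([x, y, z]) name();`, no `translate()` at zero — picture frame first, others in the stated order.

picture_frame();
translate([368, 0, 0]) staircase();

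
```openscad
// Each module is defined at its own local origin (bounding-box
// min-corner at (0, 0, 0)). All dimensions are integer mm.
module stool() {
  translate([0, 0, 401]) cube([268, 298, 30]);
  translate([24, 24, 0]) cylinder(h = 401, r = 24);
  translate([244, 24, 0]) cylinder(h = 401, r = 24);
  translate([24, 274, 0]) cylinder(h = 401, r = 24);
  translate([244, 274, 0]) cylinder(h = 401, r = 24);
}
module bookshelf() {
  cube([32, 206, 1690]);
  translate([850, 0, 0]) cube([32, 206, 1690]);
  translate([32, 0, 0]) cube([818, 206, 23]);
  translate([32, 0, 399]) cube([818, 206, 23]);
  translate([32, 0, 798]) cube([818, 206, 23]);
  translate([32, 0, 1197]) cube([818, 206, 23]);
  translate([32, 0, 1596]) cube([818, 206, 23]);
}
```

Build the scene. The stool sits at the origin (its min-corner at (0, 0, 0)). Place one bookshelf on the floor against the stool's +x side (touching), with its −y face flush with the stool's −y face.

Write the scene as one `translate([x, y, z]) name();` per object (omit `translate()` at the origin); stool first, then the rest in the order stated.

stool();
translate([268, 0, 0]) bookshelf();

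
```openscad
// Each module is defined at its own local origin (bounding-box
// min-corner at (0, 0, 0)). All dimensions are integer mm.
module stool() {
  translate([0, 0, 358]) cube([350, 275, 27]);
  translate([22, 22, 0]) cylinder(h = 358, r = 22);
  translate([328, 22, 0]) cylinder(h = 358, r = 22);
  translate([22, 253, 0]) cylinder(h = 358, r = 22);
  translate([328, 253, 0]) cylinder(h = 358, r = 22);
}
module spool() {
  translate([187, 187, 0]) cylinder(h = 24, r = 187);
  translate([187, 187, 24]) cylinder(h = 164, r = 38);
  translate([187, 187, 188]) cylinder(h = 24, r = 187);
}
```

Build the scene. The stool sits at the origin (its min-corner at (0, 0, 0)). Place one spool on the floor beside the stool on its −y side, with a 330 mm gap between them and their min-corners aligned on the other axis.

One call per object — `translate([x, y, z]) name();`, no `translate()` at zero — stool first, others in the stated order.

stool();
translate([0, -704, 0]) spool();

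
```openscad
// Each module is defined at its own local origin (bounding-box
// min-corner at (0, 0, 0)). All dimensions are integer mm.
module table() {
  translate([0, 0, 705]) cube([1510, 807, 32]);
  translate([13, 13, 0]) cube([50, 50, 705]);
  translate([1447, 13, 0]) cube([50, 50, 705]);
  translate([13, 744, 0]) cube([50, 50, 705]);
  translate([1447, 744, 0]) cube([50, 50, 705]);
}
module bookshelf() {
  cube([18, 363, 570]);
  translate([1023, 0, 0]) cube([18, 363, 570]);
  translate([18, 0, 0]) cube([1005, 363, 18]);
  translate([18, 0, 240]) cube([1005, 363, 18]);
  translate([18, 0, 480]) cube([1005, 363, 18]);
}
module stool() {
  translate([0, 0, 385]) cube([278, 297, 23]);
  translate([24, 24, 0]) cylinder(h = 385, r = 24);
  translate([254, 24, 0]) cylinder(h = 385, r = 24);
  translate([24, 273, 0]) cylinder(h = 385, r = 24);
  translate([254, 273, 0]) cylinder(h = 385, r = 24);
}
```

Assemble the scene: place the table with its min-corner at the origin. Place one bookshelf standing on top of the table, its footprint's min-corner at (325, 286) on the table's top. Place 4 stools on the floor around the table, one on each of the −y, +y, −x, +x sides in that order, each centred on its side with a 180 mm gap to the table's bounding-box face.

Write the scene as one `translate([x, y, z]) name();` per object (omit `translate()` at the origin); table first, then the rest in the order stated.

table();
translate([325, 286, 737]) bookshelf();
translate([616, -477, 0]) stool();
translate([616, 987, 0]) stool();
translate([-458, 255, 0]) stool();
translate([1690, 255, 0]) stool();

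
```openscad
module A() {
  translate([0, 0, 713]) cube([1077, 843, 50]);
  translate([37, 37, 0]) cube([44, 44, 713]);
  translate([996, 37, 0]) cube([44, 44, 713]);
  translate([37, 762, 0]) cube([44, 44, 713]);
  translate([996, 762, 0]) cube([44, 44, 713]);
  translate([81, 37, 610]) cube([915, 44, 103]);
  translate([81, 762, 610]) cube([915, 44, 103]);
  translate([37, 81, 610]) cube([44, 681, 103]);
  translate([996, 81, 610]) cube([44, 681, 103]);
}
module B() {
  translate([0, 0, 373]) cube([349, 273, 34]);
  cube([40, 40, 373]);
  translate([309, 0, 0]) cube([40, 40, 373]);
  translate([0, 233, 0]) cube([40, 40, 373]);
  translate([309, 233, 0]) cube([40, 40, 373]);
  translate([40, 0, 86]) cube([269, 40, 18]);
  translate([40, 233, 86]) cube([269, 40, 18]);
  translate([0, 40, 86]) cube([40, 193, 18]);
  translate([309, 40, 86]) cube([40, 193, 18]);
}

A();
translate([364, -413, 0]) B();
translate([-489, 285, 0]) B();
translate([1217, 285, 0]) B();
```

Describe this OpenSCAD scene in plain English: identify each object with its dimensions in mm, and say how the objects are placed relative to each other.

A is a rectangular dining table. The top is 1077×843×50 mm with its upper surface at z = 763 mm. It stands on four 44×44 mm square legs, each inset 37 mm from the nearest pair of top edges, running from the floor to the underside of the top. Four apron rails, 44 mm thick and 103 mm tall, run between adjacent legs with their top edges flush with the underside of the top and their outer faces flush with the legs' outer faces.

B is a simple wooden stool: a rectangular seat 349 mm (x) by 273 mm (y), 34 mm thick, top face at z = 407 mm, on four square legs, each 40×40 mm in cross-section. The legs rest on z = 0, each flush with a corner of the seat. Four stretchers, 40 mm wide and 18 mm tall, connect adjacent legs with their undersides at z = 86 mm, each running between the inner faces of the legs it joins and aligned with the legs' outer faces on the other axis.

Three stools sit around the table at the −y, −x, +x sides.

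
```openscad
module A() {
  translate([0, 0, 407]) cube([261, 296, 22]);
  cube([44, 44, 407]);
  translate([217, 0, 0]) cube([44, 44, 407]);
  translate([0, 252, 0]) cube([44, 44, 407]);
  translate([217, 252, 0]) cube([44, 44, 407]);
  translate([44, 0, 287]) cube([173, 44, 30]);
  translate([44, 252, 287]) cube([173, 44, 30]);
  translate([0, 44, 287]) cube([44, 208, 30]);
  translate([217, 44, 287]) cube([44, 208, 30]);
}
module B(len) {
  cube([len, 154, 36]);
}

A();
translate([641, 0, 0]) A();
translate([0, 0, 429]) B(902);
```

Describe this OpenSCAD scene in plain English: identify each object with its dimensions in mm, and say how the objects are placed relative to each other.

A is a four-legged stool. The seat is 261×296 mm, 22 mm thick, top at z = 429 mm. It stands on four square legs, each 44×44 mm in cross-section, from z = 0 to the seat underside, each flush with a corner of the seat. Four stretchers, 44 mm wide and 30 mm tall, connect adjacent legs with their undersides at z = 287 mm, each running between the inner faces of the legs it joins and aligned with the legs' outer faces on the other axis.

B is a rectangular beam 902 mm long (x), 154 mm deep (y), 36 mm thick (z).

The beam spans the tops of two stools placed 380 mm apart, resting at z = 429 mm.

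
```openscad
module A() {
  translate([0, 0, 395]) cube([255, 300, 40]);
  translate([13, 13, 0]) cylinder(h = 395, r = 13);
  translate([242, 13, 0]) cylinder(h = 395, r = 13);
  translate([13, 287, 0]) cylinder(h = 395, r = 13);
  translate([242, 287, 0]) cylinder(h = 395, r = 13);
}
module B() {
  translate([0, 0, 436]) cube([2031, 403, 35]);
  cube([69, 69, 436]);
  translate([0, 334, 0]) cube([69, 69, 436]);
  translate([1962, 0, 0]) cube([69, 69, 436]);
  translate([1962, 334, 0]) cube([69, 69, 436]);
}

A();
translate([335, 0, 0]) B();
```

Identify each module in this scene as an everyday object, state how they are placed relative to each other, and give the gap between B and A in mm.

The bench's nearest face is 80 mm from the stool's +x face.

A is a stool. B is a bench. The bench is on the floor beside the stool on its +x side. The gap between the bench and the stool is 80 mm.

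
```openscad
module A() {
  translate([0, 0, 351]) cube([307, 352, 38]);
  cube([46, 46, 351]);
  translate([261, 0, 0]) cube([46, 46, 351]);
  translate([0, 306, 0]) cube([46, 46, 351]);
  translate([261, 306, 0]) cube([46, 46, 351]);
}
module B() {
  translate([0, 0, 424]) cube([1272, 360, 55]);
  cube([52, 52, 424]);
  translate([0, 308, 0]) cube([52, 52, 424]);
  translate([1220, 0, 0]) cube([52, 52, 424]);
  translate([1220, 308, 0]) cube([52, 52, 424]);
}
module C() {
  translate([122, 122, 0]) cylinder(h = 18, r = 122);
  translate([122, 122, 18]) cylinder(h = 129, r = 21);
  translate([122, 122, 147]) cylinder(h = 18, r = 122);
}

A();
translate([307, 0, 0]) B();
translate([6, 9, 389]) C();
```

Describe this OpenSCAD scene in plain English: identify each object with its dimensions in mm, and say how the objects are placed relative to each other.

A is a four-legged stool. The seat is 307×352 mm, 38 mm thick, top at z = 389 mm. It stands on four square legs, each 46×46 mm in cross-section, from z = 0 to the seat underside, each flush with a corner of the seat.

B is a bench: a 1272×360 mm seat slab, 55 mm thick, top at z = 479 mm, on four 52×52 mm square legs flush with the seat corners and standing on z = 0.

C is a spool: two coaxial disc flanges of radius 122 mm and thickness 18 mm, joined by a core cylinder of radius 21 mm and height 129 mm. The lower flange rests on z = 0 and the three cylinders share a vertical axis.

The bench is against the stool's +x side, with their −y faces flush. The spool is on top of the stool.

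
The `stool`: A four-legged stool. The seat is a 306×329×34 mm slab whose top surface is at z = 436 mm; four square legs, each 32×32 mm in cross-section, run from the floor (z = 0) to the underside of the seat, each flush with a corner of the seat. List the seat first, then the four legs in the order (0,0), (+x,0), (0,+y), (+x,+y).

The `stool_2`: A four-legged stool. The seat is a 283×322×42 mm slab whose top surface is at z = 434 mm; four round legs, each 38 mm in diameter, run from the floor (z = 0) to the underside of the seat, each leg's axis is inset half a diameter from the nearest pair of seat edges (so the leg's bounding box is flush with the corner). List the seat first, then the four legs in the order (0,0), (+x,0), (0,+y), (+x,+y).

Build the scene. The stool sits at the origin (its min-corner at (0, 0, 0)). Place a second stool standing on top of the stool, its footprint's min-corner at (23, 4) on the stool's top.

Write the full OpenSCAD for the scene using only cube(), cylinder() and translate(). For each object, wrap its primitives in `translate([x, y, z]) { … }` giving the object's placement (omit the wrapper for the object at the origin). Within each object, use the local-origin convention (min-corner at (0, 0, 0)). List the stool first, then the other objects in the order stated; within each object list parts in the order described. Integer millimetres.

translate([0, 0, 402]) cube([306, 329, 34]);
cube([32, 32, 402]);
translate([274, 0, 0]) cube([32, 32, 402]);
translate([0, 297, 0]) cube([32, 32, 402]);
translate([274, 297, 0]) cube([32, 32, 402]);
translate([23, 4, 436]) {
  translate([0, 0, 392]) cube([283, 322, 42]);
  translate([19, 19, 0]) cylinder(h = 392, r = 19);
  translate([264, 19, 0]) cylinder(h = 392, r = 19);
  translate([19, 303, 0]) cylinder(h = 392, r = 19);
  translate([264, 303, 0]) cylinder(h = 392, r = 19);
}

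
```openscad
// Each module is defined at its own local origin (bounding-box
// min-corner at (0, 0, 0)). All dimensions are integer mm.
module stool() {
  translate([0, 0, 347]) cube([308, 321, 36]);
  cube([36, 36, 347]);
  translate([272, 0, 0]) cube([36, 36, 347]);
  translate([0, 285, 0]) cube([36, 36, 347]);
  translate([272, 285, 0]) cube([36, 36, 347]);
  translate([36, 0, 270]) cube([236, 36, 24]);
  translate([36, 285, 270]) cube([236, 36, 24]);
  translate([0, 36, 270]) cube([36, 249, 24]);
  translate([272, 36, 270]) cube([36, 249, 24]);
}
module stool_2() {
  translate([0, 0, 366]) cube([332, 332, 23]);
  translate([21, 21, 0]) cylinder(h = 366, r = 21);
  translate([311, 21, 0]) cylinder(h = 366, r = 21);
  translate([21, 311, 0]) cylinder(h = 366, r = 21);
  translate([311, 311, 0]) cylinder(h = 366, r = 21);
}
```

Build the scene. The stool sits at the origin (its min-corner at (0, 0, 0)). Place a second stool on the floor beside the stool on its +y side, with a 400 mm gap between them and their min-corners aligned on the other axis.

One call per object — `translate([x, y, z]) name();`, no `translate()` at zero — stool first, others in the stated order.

stool();
translate([0, 721, 0]) stool_2();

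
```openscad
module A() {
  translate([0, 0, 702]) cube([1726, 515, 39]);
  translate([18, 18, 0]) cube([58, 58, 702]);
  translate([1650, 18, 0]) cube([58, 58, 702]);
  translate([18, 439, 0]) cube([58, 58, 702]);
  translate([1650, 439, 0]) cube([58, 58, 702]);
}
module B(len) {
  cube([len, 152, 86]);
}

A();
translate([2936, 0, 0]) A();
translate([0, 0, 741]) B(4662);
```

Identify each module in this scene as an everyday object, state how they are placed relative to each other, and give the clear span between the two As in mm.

Second table starts at x = 2936; first ends at x = 1726; clear span = 2936 − 1726 = 1210 mm.

A is a table. B is a beam. A beam spans the tops of two tables. The clear span between the two tables is 1210 mm.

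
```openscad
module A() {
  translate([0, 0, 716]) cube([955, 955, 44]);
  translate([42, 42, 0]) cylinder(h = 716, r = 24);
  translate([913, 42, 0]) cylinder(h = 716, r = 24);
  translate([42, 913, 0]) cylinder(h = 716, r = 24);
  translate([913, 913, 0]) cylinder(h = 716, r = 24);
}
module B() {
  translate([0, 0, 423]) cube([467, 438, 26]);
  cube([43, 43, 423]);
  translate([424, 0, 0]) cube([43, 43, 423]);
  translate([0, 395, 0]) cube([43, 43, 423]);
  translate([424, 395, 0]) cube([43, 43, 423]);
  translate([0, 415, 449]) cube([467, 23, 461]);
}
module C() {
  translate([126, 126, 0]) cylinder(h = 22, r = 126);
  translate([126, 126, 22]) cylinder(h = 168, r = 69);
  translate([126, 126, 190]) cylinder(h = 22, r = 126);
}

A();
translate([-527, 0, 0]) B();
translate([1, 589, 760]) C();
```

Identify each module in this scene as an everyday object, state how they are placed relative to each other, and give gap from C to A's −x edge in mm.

The spool's min-x is at 1; the table's min-x is 0; gap = 1 mm.

A is a table. B is a chair. C is a spool. The chair is on the floor beside the table on its −x side. The spool is on top of the table. The gap from the spool to the table's −x edge is 1 mm.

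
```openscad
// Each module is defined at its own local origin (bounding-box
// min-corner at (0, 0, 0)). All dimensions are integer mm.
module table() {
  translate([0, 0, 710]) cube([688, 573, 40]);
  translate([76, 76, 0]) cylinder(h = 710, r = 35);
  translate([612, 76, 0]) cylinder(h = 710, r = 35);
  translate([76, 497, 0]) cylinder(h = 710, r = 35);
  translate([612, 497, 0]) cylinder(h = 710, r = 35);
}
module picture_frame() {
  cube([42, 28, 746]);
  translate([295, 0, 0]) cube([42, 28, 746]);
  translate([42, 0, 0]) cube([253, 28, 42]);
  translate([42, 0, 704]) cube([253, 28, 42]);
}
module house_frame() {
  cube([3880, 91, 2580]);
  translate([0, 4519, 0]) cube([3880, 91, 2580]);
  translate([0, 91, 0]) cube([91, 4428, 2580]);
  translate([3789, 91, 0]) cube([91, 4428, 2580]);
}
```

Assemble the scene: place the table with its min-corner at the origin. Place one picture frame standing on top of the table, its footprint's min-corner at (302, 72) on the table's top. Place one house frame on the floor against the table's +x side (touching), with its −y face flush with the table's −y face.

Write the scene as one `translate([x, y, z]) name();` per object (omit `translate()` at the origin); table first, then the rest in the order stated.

table();
translate([302, 72, 750]) picture_frame();
translate([688, 0, 0]) house_frame();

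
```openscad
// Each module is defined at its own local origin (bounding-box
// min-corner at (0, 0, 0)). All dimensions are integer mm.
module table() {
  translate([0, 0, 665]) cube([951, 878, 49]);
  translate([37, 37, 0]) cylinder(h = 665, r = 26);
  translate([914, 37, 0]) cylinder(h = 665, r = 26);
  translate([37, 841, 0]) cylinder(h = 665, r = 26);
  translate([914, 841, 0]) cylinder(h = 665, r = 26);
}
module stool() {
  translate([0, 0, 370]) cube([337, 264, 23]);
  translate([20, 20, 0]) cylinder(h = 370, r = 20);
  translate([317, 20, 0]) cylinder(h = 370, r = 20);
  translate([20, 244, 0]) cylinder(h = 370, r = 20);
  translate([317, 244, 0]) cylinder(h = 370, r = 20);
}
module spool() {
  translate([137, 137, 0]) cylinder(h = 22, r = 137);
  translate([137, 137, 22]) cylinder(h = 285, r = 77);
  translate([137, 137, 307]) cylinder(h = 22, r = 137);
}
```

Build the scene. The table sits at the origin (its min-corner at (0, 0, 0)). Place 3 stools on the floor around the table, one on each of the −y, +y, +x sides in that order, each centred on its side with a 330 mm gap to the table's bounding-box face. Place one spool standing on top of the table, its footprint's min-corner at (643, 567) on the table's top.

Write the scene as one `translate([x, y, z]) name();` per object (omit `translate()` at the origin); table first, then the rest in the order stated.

table();
translate([307, -594, 0]) stool();
translate([307, 1208, 0]) stool();
translate([1281, 307, 0]) stool();
translate([643, 567, 714]) spool();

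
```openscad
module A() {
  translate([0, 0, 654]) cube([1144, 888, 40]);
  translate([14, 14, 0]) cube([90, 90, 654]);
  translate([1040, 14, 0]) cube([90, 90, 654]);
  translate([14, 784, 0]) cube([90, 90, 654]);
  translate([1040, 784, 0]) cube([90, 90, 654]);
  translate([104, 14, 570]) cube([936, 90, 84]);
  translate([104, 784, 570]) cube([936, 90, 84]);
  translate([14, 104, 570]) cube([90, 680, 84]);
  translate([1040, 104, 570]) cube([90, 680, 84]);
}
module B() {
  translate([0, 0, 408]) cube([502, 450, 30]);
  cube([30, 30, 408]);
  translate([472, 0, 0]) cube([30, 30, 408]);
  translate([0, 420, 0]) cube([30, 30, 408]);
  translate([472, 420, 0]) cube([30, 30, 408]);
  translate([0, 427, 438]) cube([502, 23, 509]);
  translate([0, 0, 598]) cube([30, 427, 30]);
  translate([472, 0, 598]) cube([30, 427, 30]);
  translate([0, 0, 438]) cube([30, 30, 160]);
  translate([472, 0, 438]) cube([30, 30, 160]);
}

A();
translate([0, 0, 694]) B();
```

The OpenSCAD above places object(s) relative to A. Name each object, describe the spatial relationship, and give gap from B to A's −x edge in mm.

A is a table. B is a chair. The chair is on top of the table. The gap from the chair to the table's −x edge is 0 mm.

The chair's min-x is at 0; the table's min-x is 0; gap = 0 mm.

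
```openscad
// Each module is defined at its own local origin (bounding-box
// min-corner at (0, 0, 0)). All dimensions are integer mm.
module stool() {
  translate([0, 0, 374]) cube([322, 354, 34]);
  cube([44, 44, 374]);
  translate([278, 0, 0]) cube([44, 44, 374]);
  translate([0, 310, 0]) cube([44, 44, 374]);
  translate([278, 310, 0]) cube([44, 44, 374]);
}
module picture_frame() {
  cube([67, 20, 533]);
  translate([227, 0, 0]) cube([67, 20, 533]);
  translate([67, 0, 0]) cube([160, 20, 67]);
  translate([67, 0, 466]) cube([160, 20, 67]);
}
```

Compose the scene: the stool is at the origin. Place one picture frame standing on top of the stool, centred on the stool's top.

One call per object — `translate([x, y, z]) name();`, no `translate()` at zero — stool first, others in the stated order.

stool();
translate([14, 167, 408]) picture_frame();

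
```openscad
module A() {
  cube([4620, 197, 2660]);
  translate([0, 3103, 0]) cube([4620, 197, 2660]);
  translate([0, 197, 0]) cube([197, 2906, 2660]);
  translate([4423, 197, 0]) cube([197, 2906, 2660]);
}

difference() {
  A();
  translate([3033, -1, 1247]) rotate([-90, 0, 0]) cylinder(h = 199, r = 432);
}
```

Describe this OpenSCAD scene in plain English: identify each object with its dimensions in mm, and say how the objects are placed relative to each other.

A is a box-shaped house frame (walls only): outside footprint 4620×3300 mm, wall height 2660 mm, wall thickness 197 mm. The two y-facing walls run the full x-width; the two x-facing walls fit between the inner faces of the y-facing walls.

The house frame has a circular hole of radius 432 mm through its front wall, centred at (x = 3033, z = 1247).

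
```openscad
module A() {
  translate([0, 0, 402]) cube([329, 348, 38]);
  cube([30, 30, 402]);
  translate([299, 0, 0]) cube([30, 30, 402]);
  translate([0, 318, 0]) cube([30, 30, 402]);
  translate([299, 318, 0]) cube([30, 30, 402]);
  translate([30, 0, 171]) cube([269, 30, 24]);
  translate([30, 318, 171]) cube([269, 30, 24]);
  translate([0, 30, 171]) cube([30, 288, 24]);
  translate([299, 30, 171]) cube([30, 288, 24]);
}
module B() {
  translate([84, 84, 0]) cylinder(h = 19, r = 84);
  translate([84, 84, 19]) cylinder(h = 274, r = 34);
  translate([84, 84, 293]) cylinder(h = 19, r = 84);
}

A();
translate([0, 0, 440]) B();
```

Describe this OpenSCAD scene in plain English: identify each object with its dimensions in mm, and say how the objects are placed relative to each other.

A is a four-legged stool. The seat is 329×348 mm, 38 mm thick, top at z = 440 mm. It stands on four square legs, each 30×30 mm in cross-section, from z = 0 to the seat underside, each flush with a corner of the seat. Four stretchers, 30 mm wide and 24 mm tall, connect adjacent legs with their undersides at z = 171 mm, each running between the inner faces of the legs it joins and aligned with the legs' outer faces on the other axis.

B is a spool: two coaxial disc flanges of radius 84 mm and thickness 19 mm, joined by a core cylinder of radius 34 mm and height 274 mm. The lower flange rests on z = 0 and the three cylinders share a vertical axis.

The spool is on top of the stool.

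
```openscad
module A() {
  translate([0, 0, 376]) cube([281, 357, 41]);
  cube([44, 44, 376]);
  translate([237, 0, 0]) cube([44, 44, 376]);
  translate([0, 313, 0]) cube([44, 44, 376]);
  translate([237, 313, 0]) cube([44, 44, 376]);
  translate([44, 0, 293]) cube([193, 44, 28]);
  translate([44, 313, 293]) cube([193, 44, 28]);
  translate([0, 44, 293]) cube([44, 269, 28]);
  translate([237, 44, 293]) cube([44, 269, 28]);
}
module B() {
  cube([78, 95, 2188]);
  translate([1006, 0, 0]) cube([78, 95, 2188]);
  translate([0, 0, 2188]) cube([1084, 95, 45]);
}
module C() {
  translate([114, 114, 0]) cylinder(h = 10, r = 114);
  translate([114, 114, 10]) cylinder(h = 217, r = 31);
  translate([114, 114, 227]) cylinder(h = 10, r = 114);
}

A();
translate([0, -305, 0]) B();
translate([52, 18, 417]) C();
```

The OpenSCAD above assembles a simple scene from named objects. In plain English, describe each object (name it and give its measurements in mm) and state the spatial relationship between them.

A is a four-legged stool. The seat is a 281×357×41 mm slab whose top surface is at z = 417 mm; four square legs, each 44×44 mm in cross-section, run from the floor (z = 0) to the underside of the seat, each flush with a corner of the seat. Four stretchers, 44 mm wide and 28 mm tall, connect adjacent legs with their undersides at z = 293 mm, each running between the inner faces of the legs it joins and aligned with the legs' outer faces on the other axis.

B is a rectangular door frame: two vertical jambs of 78×95 mm section, 2188 mm tall, with a clear opening 928 mm wide between their inner faces. A header 45 mm tall and 95 mm deep lies on top of the jambs and spans the full outside width.

C is a spool: two coaxial disc flanges of radius 114 mm and thickness 10 mm, joined by a core cylinder of radius 31 mm and height 217 mm. The lower flange rests on z = 0 and the three cylinders share a vertical axis.

The door frame is on the floor beside the stool on its −y side. The spool is on top of the stool.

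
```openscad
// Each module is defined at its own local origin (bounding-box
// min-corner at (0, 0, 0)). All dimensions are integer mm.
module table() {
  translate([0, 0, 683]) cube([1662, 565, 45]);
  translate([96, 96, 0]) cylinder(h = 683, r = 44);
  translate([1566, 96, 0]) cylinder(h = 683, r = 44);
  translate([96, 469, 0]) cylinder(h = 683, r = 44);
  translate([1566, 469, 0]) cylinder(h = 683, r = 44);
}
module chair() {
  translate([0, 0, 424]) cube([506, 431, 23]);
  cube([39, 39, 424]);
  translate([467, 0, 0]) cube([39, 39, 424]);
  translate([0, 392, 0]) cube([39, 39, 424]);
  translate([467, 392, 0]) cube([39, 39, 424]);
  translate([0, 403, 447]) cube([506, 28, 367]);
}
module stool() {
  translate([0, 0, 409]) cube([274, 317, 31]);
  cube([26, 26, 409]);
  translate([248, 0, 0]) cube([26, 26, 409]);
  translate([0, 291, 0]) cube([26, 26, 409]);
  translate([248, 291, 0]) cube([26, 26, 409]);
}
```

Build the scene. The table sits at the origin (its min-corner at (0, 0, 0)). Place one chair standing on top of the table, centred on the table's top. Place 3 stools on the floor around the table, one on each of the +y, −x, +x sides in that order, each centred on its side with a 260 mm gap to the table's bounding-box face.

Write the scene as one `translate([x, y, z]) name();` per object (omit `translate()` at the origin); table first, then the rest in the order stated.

table();
translate([578, 67, 728]) chair();
translate([694, 825, 0]) stool();
translate([-534, 124, 0]) stool();
translate([1922, 124, 0]) stool();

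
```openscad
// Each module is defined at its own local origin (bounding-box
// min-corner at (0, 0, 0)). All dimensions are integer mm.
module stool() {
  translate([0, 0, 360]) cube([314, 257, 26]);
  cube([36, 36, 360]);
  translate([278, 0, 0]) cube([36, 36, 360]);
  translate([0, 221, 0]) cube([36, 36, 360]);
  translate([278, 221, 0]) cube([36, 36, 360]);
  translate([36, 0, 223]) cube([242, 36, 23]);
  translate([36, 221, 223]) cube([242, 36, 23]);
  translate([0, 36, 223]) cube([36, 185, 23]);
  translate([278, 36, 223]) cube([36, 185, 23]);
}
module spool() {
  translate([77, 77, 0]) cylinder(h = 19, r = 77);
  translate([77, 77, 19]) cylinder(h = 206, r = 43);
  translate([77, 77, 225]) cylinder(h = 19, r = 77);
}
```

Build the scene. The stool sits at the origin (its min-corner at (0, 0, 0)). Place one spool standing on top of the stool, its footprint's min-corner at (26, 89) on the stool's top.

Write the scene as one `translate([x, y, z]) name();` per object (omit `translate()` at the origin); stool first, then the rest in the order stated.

stool();
translate([26, 89, 386]) spool();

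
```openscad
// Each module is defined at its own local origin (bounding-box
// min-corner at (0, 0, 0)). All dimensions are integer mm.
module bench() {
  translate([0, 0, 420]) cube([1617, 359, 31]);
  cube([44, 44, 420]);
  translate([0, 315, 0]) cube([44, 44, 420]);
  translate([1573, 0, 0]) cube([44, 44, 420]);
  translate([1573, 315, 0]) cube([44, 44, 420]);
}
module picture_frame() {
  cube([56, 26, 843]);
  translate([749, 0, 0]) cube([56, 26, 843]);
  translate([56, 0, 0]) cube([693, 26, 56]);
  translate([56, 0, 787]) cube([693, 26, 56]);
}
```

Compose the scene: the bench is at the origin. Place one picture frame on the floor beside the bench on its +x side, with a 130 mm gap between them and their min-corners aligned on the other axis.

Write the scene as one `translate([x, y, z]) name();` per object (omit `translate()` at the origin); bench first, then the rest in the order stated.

bench();
translate([1747, 0, 0]) picture_frame();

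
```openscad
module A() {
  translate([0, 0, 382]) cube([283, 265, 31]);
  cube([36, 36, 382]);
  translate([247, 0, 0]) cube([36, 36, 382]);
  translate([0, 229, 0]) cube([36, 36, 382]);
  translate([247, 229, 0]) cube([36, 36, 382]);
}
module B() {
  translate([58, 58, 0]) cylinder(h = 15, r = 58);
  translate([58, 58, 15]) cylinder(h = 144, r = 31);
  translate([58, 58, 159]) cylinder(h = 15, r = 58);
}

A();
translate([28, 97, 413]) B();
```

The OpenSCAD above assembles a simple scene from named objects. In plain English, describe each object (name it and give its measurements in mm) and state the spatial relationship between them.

A is a four-legged stool. The seat is 283×265 mm, 31 mm thick, top at z = 413 mm. It stands on four square legs, each 36×36 mm in cross-section, from z = 0 to the seat underside, each flush with a corner of the seat.

B is a spool: two coaxial disc flanges of radius 58 mm and thickness 15 mm, joined by a core cylinder of radius 31 mm and height 144 mm. The lower flange rests on z = 0 and the three cylinders share a vertical axis.

The spool is on top of the stool.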